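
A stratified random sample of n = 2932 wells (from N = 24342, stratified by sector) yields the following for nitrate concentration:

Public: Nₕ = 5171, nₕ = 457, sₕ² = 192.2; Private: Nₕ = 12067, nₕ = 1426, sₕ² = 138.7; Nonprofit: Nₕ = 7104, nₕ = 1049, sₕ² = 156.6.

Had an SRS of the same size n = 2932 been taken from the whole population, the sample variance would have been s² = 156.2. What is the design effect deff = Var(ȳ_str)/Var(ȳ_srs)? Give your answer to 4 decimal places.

1.0504

Var(ȳ_str) = Σ Wₕ²(1−fₕ)sₕ²/nₕ with Wₕ = Nₕ/24342:
  Public: (5171/24342)²·(1−457/5171)·192.2/457 = 0.0173017
  Private: (12067/24342)²·(1−1426/12067)·138.7/1426 = 0.021077843
  Nonprofit: (7104/24342)²·(1−1049/7104)·156.6/1049 = 0.010837294
  → Var(ȳ_str) = 0.049216837.
Var(ȳ_srs) = (1 − 2932/24342)·156.2/2932 = 0.046857323.
deff = 0.049216837 / 0.046857323 = 1.0504.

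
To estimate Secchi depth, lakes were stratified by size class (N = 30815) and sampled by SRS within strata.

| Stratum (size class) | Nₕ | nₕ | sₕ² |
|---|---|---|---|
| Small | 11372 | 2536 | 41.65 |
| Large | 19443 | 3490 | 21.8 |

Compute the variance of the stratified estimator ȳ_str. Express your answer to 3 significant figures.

0.00378

Var(ȳ_str) = Σₕ Wₕ²(1 − fₕ)sₕ²/nₕ with Wₕ = Nₕ/N, N = 30815.
Small: Wₕ = 0.36904105; term = 0.36904105²·(1 − 0.22300387)·41.65/2536 = 0.0017379368.
Large: Wₕ = 0.63095895; term = 0.63095895²·(1 − 0.17949905)·21.8/3490 = 0.0020403861.
Sum = 0.0037783229.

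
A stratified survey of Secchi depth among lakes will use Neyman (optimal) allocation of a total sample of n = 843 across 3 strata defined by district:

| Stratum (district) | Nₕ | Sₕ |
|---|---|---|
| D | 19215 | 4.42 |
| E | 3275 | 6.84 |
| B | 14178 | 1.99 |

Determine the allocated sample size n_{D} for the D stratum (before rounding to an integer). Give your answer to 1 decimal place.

528.2

Neyman allocation: nₕ = n·NₕSₕ / Σⱼ NⱼSⱼ.
Σ NⱼSⱼ = 19215·4.42 + 3275·6.84 + 14178·1.99 = 135545.52.
n_{D} = 843·19215·4.42 / 135545.52 = 528.2.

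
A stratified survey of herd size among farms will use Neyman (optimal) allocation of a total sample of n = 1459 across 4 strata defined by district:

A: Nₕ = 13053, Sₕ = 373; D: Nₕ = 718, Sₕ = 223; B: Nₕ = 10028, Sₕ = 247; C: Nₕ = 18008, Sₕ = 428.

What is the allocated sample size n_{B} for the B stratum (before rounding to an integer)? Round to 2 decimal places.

Neyman allocation: nₕ = n·NₕSₕ / Σⱼ NⱼSⱼ.
Σ NⱼSⱼ = 13053·373 + 718·223 + 10028·247 + 18008·428 = 1.5213223 × 10^7.
n_{B} = 1459·10028·247 / (1.5213223 × 10^7) = 237.54.

237.54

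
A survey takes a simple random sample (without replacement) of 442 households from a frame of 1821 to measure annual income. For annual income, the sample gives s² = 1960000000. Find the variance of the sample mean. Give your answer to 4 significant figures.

3.358 × 10^6

Under SRS without replacement, Var(ȳ) = (1 − f)·s²/n with f = n/N = 442/1821 = 0.24272378.
Var(ȳ) = (1 − 0.24272378)·1960000000/442 = 0.75727622·4.4343891 × 10^6 = 3.3580575 × 10^6.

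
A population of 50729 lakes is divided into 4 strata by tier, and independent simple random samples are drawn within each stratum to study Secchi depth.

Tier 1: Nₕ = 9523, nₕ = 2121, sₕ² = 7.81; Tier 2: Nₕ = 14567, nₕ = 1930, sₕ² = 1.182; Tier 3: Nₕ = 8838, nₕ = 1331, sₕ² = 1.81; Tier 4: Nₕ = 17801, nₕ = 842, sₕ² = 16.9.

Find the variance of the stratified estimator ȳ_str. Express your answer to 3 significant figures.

0.00253

Var(ȳ_str) = Σₕ Wₕ²(1 − fₕ)sₕ²/nₕ with Wₕ = Nₕ/N, N = 50729.
Tier 1: Wₕ = 0.18772300; term = 0.18772300²·(1 − 0.22272393)·7.81/2121 = 1.0086039 × 10^-4.
Tier 2: Wₕ = 0.28715330; term = 0.28715330²·(1 − 0.13249125)·1.182/1930 = 4.3808832 × 10^-5.
Tier 3: Wₕ = 0.17421987; term = 0.17421987²·(1 − 0.15059968)·1.81/1331 = 3.5059711 × 10^-5.
Tier 4: Wₕ = 0.35090382; term = 0.35090382²·(1 − 0.04730071)·16.9/842 = 0.0023545431.
Sum = 0.002534272.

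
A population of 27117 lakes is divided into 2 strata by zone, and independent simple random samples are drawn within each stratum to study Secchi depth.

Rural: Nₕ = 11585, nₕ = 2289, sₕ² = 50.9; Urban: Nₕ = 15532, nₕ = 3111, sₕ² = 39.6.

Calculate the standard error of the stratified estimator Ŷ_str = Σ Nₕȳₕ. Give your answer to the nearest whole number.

2202

Var(Ŷ_str) = Σₕ Nₕ²(1 − fₕ)sₕ²/nₕ.
Rural: 11585²·(1 − 2289/11585)·50.9/2289 = 2.3947718 × 10^6.
Urban: 15532²·(1 − 3111/15532)·39.6/3111 = 2.4557215 × 10^6.
Sum = 4.8504933 × 10^6.
SE = √(4.8504933 × 10^6) = 2202.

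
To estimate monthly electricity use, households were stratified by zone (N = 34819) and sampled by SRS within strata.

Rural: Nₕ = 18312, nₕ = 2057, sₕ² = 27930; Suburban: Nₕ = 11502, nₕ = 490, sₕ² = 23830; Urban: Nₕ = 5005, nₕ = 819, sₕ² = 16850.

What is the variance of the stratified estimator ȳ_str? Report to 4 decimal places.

8.7701

Var(ȳ_str) = Σₕ Wₕ²(1 − fₕ)sₕ²/nₕ with Wₕ = Nₕ/N, N = 34819.
Rural: Wₕ = 0.52591976; term = 0.52591976²·(1 − 0.11233071)·27930/2057 = 3.3337023.
Suburban: Wₕ = 0.33033689; term = 0.33033689²·(1 − 0.04260129)·23830/490 = 5.0808332.
Urban: Wₕ = 0.14374336; term = 0.14374336²·(1 − 0.16363636)·16850/819 = 0.35553857.
Sum = 8.7700741.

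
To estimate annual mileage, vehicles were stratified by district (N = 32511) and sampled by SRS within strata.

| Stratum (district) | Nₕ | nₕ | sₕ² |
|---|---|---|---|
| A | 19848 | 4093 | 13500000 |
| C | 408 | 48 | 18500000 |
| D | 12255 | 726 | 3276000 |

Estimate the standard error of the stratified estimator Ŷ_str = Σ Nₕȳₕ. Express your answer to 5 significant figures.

Var(Ŷ_str) = Σₕ Nₕ²(1 − fₕ)sₕ²/nₕ.
A: 19848²·(1 − 4093/19848)·13500000/4093 = 1.0314001 × 10^12.
C: 408²·(1 − 48/408)·18500000/48 = 5.661 × 10^10.
D: 12255²·(1 − 726/12255)·3276000/726 = 6.3754703 × 10^11.
Sum = 1.7255571 × 10^12.
SE = √(1.7255571 × 10^12) = 1.3136 × 10^6.

1.3136 × 10^6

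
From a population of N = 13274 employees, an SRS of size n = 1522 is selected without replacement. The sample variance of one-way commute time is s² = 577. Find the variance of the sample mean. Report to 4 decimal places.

Under SRS without replacement, Var(ȳ) = (1 − f)·s²/n with f = n/N = 1522/13274 = 0.11466024.
Var(ȳ) = (1 − 0.11466024)·577/1522 = 0.88533976·0.37910644 = 0.335638.

0.3356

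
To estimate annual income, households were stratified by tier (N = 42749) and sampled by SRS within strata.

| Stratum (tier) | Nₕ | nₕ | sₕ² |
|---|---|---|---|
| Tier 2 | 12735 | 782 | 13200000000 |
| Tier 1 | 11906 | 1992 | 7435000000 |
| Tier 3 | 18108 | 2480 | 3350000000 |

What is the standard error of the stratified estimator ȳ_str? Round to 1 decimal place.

1362.5

Var(ȳ_str) = Σₕ Wₕ²(1 − fₕ)sₕ²/nₕ with Wₕ = Nₕ/N, N = 42749.
Tier 2: Wₕ = 0.29790171; term = 0.29790171²·(1 − 0.06140558)·13200000000/782 = 1.4060188 × 10^6.
Tier 1: Wₕ = 0.27850944; term = 0.27850944²·(1 − 0.16731060)·7435000000/1992 = 241076.3.
Tier 3: Wₕ = 0.42358886; term = 0.42358886²·(1 − 0.13695604)·3350000000/2480 = 209177.56.
Sum = 1.8562727 × 10^6.
SE = √(1.8562727 × 10^6) = 1362.5.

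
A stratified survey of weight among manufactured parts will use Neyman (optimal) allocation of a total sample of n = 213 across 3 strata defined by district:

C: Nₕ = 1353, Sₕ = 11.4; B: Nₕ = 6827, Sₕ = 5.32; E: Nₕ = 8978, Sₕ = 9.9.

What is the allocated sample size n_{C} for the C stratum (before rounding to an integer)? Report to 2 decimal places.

Neyman allocation: nₕ = n·NₕSₕ / Σⱼ NⱼSⱼ.
Σ NⱼSⱼ = 1353·11.4 + 6827·5.32 + 8978·9.9 = 140626.04.
n_{C} = 213·1353·11.4 / 140626.04 = 23.36.

23.36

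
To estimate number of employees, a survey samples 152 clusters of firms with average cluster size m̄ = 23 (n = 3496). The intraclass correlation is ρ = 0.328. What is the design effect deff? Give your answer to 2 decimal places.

deff = 1 + (23 − 1)·0.328 = 1 + 7.216 = 8.216.

8.22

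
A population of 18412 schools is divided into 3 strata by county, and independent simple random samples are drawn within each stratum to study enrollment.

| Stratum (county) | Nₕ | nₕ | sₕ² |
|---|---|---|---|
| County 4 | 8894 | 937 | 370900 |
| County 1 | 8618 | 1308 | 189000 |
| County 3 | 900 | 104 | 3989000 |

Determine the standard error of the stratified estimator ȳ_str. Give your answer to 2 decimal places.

Var(ȳ_str) = Σₕ Wₕ²(1 − fₕ)sₕ²/nₕ with Wₕ = Nₕ/N, N = 18412.
County 4: Wₕ = 0.48305453; term = 0.48305453²·(1 − 0.10535192)·370900/937 = 82.634574.
County 1: Wₕ = 0.46806431; term = 0.46806431²·(1 − 0.15177535)·189000/1308 = 26.85196.
County 3: Wₕ = 0.04888116; term = 0.04888116²·(1 − 0.11555556)·3989000/104 = 81.055846.
Sum = 190.54238.
SE = √(190.54238) = 13.80.

13.80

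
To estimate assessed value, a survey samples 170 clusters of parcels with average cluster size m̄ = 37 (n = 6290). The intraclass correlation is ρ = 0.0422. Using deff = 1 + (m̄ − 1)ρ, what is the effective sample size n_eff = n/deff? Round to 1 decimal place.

deff = 1 + (37 − 1)·0.0422 = 1 + 1.5192 = 2.5192.
n_eff = 6290 / 2.5192 = 2496.8.

2496.8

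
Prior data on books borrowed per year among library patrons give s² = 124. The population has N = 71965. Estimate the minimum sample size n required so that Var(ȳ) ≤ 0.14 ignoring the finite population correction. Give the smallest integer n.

886

Without fpc, n₀ = s²/D = 124/0.14 = 885.7143.
Rounding up, n = 886.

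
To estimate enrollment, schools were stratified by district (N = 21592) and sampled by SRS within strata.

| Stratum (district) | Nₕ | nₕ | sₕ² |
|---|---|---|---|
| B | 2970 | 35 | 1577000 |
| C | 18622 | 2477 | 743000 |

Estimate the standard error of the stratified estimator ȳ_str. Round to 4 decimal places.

32.1852

Var(ȳ_str) = Σₕ Wₕ²(1 − fₕ)sₕ²/nₕ with Wₕ = Nₕ/N, N = 21592.
B: Wₕ = 0.13755094; term = 0.13755094²·(1 − 0.01178451)·1577000/35 = 842.44675.
C: Wₕ = 0.86244906; term = 0.86244906²·(1 − 0.13301471)·743000/2477 = 193.43784.
Sum = 1035.8846.
SE = √(1035.8846) = 32.1852.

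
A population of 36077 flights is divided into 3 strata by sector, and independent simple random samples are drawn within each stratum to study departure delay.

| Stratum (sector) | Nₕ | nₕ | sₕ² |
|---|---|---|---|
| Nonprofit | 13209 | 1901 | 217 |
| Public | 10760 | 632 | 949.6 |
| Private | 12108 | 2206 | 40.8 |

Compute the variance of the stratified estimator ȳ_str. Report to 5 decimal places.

0.14061

Var(ȳ_str) = Σₕ Wₕ²(1 − fₕ)sₕ²/nₕ with Wₕ = Nₕ/N, N = 36077.
Nonprofit: Wₕ = 0.36613355; term = 0.36613355²·(1 − 0.14391703)·217/1901 = 0.013100037.
Public: Wₕ = 0.29825096; term = 0.29825096²·(1 − 0.05873606)·949.6/632 = 0.12580525.
Private: Wₕ = 0.33561549; term = 0.33561549²·(1 − 0.18219359)·40.8/2206 = 0.0017036844.
Sum = 0.14060897.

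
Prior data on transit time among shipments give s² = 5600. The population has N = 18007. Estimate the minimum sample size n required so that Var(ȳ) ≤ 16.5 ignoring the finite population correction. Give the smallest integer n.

340

Without fpc, n₀ = s²/D = 5600/16.5 = 339.3939.
Rounding up, n = 340.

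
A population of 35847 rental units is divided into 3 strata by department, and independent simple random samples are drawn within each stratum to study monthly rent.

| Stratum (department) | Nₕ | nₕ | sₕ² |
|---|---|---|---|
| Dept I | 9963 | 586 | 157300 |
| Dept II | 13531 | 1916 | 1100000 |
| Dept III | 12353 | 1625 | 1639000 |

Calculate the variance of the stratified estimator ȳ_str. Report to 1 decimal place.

193.8

Var(ȳ_str) = Σₕ Wₕ²(1 − fₕ)sₕ²/nₕ with Wₕ = Nₕ/N, N = 35847.
Dept I: Wₕ = 0.27793121; term = 0.27793121²·(1 − 0.05881763)·157300/586 = 19.515493.
Dept II: Wₕ = 0.37746534; term = 0.37746534²·(1 − 0.14160077)·1100000/1916 = 70.216739.
Dept III: Wₕ = 0.34460345; term = 0.34460345²·(1 − 0.13154699)·1639000/1625 = 104.01864.
Sum = 193.75087.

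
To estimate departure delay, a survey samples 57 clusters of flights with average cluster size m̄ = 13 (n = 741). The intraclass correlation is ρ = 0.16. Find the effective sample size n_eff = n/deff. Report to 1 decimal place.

253.8

deff = 1 + (13 − 1)·0.16 = 1 + 1.92 = 2.92.
n_eff = 741 / 2.92 = 253.8.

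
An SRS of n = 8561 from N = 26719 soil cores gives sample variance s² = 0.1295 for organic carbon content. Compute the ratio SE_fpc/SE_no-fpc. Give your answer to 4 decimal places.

0.8244

f = n/N = 8561/26719 = 0.32040870.
SE_no-fpc = √(s²/n) = 0.0038893107; SE_fpc = √((1−f)s²/n) = 0.0032062438.
Ratio = √(1−f) = 0.82437328.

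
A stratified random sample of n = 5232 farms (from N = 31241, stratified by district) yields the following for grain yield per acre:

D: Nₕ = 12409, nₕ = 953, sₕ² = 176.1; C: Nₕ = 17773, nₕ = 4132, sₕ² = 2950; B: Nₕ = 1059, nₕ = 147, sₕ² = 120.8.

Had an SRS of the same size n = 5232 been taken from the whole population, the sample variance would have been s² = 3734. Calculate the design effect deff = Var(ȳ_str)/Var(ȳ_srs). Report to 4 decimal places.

0.3451

Var(ȳ_str) = Σ Wₕ²(1−fₕ)sₕ²/nₕ with Wₕ = Nₕ/31241:
  D: (12409/31241)²·(1−953/12409)·176.1/953 = 0.026914505
  C: (17773/31241)²·(1−4132/17773)·2950/4132 = 0.17734494
  B: (1059/31241)²·(1−147/1059)·120.8/147 = 8.1318722 × 10^-4
  → Var(ȳ_str) = 0.20507263.
Var(ȳ_srs) = (1 − 5232/31241)·3734/5232 = 0.59416259.
deff = 0.20507263 / 0.59416259 = 0.3451.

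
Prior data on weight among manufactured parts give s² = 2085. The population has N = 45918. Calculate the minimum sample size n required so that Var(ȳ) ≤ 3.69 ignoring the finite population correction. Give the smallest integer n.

566

Without fpc, n₀ = s²/D = 2085/3.69 = 565.0407.
Rounding up, n = 566.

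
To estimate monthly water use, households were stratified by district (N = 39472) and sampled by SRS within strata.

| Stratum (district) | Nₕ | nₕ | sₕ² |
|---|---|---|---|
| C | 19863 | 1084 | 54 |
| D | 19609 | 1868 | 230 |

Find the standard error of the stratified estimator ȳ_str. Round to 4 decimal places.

0.1985

Var(ȳ_str) = Σₕ Wₕ²(1 − fₕ)sₕ²/nₕ with Wₕ = Nₕ/N, N = 39472.
C: Wₕ = 0.50321747; term = 0.50321747²·(1 − 0.05457383)·54/1084 = 0.011926239.
D: Wₕ = 0.49678253; term = 0.49678253²·(1 − 0.09526238)·230/1868 = 0.027491994.
Sum = 0.039418233.
SE = √(0.039418233) = 0.1985.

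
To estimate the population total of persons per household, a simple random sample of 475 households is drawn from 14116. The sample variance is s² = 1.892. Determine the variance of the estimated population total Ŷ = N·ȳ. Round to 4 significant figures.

767000

Var(Ŷ) = N²·Var(ȳ) = N²·(1 − n/N)·s²/n.
f = 475/14116 = 0.03364976; Var(ȳ) = 0.96635024·1.892/475 = 0.0038491256.
Var(Ŷ) = 14116² · 0.0038491256 = 766982.37.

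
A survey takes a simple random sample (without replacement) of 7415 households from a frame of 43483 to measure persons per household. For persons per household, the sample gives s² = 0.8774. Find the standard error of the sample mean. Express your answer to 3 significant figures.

Under SRS without replacement, Var(ȳ) = (1 − f)·s²/n with f = n/N = 7415/43483 = 0.17052641.
Var(ȳ) = (1 − 0.17052641)·0.8774/7415 = 0.82947359·1.1832771 × 10^-4 = 9.8149713 × 10^-5.
SE(ȳ) = √(9.8149713 × 10^-5) = 0.00991.

0.00991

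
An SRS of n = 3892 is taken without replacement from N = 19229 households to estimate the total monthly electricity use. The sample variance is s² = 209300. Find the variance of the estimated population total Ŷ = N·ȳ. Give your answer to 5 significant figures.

Var(Ŷ) = N²·Var(ȳ) = N²·(1 − n/N)·s²/n.
f = 3892/19229 = 0.20240262; Var(ȳ) = 0.79759738·209300/3892 = 42.892377.
Var(Ŷ) = 19229² · 42.892377 = 1.5859647 × 10^10.

1.5860 × 10^10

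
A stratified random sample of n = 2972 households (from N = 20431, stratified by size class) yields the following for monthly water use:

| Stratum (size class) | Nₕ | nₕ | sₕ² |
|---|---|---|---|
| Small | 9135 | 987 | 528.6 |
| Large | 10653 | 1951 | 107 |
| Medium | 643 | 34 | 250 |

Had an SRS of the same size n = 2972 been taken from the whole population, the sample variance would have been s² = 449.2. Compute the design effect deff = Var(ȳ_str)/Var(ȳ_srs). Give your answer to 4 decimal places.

Var(ȳ_str) = Σ Wₕ²(1−fₕ)sₕ²/nₕ with Wₕ = Nₕ/20431:
  Small: (9135/20431)²·(1−987/9135)·528.6/987 = 0.095497132
  Large: (10653/20431)²·(1−1951/10653)·107/1951 = 0.012179747
  Medium: (643/20431)²·(1−34/643)·250/34 = 0.0068977922
  → Var(ȳ_str) = 0.11457467.
Var(ȳ_srs) = (1 − 2972/20431)·449.2/2972 = 0.12915781.
deff = 0.11457467 / 0.12915781 = 0.8871.

0.8871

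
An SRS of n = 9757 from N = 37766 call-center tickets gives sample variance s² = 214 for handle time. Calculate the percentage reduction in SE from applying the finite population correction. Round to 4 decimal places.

13.8811

f = n/N = 9757/37766 = 0.25835408.
SE_no-fpc = √(s²/n) = 0.14809784; SE_fpc = √((1−f)s²/n) = 0.12754018.
Ratio = √(1−f) = 0.86118867. Reduction = 100·(1 − 0.86118867) = 13.8811%.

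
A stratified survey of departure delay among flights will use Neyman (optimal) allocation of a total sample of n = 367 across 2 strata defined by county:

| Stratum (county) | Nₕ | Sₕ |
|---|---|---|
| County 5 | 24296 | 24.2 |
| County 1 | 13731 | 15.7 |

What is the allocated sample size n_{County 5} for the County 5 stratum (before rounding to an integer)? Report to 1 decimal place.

268.5

Neyman allocation: nₕ = n·NₕSₕ / Σⱼ NⱼSⱼ.
Σ NⱼSⱼ = 24296·24.2 + 13731·15.7 = 803539.9.
n_{County 5} = 367·24296·24.2 / 803539.9 = 268.5.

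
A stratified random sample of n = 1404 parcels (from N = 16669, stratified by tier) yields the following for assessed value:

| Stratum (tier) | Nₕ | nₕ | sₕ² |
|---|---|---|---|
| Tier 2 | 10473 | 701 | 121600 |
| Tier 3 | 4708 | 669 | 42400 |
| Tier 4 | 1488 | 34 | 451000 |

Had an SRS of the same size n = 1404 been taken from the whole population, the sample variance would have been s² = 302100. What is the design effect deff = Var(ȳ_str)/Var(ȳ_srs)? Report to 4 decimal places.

0.8704

Var(ȳ_str) = Σ Wₕ²(1−fₕ)sₕ²/nₕ with Wₕ = Nₕ/16669:
  Tier 2: (10473/16669)²·(1−701/10473)·121600/701 = 63.892668
  Tier 3: (4708/16669)²·(1−669/4708)·42400/669 = 4.3374148
  Tier 4: (1488/16669)²·(1−34/1488)·451000/34 = 103.28705
  → Var(ȳ_str) = 171.51713.
Var(ȳ_srs) = (1 − 1404/16669)·302100/1404 = 197.04748.
deff = 171.51713 / 197.04748 = 0.8704.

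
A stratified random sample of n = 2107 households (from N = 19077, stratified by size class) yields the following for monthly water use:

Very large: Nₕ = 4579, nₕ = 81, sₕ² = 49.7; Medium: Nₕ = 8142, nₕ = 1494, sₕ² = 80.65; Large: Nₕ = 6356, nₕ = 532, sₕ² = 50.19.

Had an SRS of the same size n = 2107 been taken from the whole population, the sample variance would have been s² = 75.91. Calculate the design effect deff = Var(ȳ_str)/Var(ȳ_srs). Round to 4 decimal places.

Var(ȳ_str) = Σ Wₕ²(1−fₕ)sₕ²/nₕ with Wₕ = Nₕ/19077:
  Very large: (4579/19077)²·(1−81/4579)·49.7/81 = 0.034724924
  Medium: (8142/19077)²·(1−1494/8142)·80.65/1494 = 0.008028894
  Large: (6356/19077)²·(1−532/6356)·50.19/532 = 0.0095960093
  → Var(ȳ_str) = 0.052349827.
Var(ȳ_srs) = (1 − 2107/19077)·75.91/2107 = 0.03204839.
deff = 0.052349827 / 0.03204839 = 1.6335.

1.6335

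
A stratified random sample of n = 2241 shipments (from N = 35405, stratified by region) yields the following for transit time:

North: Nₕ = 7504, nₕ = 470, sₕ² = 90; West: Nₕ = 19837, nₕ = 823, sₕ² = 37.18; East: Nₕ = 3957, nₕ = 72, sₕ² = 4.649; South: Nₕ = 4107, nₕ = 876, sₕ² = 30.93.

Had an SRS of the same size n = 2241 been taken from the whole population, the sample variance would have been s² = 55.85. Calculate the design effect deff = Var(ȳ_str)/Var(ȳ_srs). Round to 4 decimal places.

Var(ȳ_str) = Σ Wₕ²(1−fₕ)sₕ²/nₕ with Wₕ = Nₕ/35405:
  North: (7504/35405)²·(1−470/7504)·90/470 = 0.0080632596
  West: (19837/35405)²·(1−823/19837)·37.18/823 = 0.013593454
  East: (3957/35405)²·(1−72/3957)·4.649/72 = 7.9187189 × 10^-4
  South: (4107/35405)²·(1−876/4107)·30.93/876 = 3.737733 × 10^-4
  → Var(ȳ_str) = 0.022822359.
Var(ȳ_srs) = (1 − 2241/35405)·55.85/2241 = 0.023344449.
deff = 0.022822359 / 0.023344449 = 0.9776.

0.9776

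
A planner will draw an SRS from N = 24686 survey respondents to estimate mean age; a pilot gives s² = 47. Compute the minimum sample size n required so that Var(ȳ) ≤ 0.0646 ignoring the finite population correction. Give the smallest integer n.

728

Without fpc, n₀ = s²/D = 47/0.0646 = 727.5542.
Rounding up, n = 728.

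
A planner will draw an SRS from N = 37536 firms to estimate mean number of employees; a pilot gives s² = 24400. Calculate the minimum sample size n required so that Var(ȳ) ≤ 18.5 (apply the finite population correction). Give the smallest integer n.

1275

Without fpc, n₀ = s²/D = 24400/18.5 = 1318.9189.
With fpc, (1 − n/N)·s²/n ≤ D requires n ≥ n₀/(1 + n₀/N) = 1318.9189/(1 + 1318.9189/37536) = 1274.1486.
Rounding up, n = 1275.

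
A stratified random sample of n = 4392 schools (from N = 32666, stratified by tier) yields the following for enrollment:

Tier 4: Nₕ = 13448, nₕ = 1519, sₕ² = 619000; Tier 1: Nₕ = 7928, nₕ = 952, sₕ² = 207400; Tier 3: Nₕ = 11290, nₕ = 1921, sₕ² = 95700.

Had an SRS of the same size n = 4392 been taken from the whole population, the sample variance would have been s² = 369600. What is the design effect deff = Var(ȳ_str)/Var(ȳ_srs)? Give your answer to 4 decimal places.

1.0639

Var(ȳ_str) = Σ Wₕ²(1−fₕ)sₕ²/nₕ with Wₕ = Nₕ/32666:
  Tier 4: (13448/32666)²·(1−1519/13448)·619000/1519 = 61.263626
  Tier 1: (7928/32666)²·(1−952/7928)·207400/952 = 11.291457
  Tier 3: (11290/32666)²·(1−1921/11290)·95700/1921 = 4.9383269
  → Var(ȳ_str) = 77.49341.
Var(ȳ_srs) = (1 − 4392/32666)·369600/4392 = 72.838489.
deff = 77.49341 / 72.838489 = 1.0639.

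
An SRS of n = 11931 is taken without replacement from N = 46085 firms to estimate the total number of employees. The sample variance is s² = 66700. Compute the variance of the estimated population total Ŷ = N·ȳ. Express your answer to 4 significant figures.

8.799 × 10^9

Var(Ŷ) = N²·Var(ȳ) = N²·(1 − n/N)·s²/n.
f = 11931/46085 = 0.25889118; Var(ȳ) = 0.74110882·66700/11931 = 4.143153.
Var(Ŷ) = 46085² · 4.143153 = 8.7993411 × 10^9.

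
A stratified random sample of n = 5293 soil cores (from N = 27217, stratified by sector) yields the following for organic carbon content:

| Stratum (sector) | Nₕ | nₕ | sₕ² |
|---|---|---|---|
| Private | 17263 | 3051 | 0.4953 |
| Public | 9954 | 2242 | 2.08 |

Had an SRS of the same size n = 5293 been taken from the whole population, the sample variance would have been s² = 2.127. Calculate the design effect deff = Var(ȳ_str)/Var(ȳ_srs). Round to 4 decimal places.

0.4631

Var(ȳ_str) = Σ Wₕ²(1−fₕ)sₕ²/nₕ with Wₕ = Nₕ/27217:
  Private: (17263/27217)²·(1−3051/17263)·0.4953/3051 = 5.3767158 × 10^-5
  Public: (9954/27217)²·(1−2242/9954)·2.08/2242 = 9.6141718 × 10^-5
  → Var(ȳ_str) = 1.4990888 × 10^-4.
Var(ȳ_srs) = (1 − 5293/27217)·2.127/5293 = 3.2370182 × 10^-4.
deff = (1.4990888 × 10^-4) / (3.2370182 × 10^-4) = 0.4631.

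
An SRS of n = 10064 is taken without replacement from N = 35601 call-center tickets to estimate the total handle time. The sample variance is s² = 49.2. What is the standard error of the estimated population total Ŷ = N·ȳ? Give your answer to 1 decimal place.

2108.2

Var(Ŷ) = N²·Var(ȳ) = N²·(1 − n/N)·s²/n.
f = 10064/35601 = 0.28268869; Var(ȳ) = 0.71731131·49.2/10064 = 0.0035067286.
Var(Ŷ) = 35601² · 0.0035067286 = 4.4445372 × 10^6.
SE(Ŷ) = √(4.4445372 × 10^6) = 2108.2.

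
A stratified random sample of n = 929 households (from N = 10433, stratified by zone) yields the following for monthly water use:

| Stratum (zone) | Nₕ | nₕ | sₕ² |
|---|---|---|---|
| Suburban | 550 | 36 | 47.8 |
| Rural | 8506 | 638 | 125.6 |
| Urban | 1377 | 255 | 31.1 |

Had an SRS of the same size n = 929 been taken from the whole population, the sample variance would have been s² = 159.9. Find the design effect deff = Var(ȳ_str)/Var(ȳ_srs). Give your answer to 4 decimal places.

0.8050

Var(ȳ_str) = Σ Wₕ²(1−fₕ)sₕ²/nₕ with Wₕ = Nₕ/10433:
  Suburban: (550/10433)²·(1−36/550)·47.8/36 = 0.0034485203
  Rural: (8506/10433)²·(1−638/8506)·125.6/638 = 0.12104317
  Urban: (1377/10433)²·(1−255/1377)·31.1/255 = 0.0017311256
  → Var(ȳ_str) = 0.12622282.
Var(ȳ_srs) = (1 − 929/10433)·159.9/929 = 0.15679419.
deff = 0.12622282 / 0.15679419 = 0.8050.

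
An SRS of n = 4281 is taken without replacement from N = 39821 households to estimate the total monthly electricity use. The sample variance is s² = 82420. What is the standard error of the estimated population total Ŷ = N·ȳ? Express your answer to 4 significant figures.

Var(Ŷ) = N²·Var(ȳ) = N²·(1 − n/N)·s²/n.
f = 4281/39821 = 0.10750609; Var(ȳ) = 0.89249391·82420/4281 = 17.182749.
Var(Ŷ) = 39821² · 17.182749 = 2.7246892 × 10^10.
SE(Ŷ) = √(2.7246892 × 10^10) = 165100.

165100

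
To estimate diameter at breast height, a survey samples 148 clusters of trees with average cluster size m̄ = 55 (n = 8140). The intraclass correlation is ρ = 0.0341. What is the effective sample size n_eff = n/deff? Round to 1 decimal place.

2864.8

deff = 1 + (55 − 1)·0.0341 = 1 + 1.8414 = 2.8414.
n_eff = 8140 / 2.8414 = 2864.8.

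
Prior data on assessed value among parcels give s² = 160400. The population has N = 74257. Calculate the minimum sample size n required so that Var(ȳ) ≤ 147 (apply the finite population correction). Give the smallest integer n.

Without fpc, n₀ = s²/D = 160400/147 = 1091.1565.
With fpc, (1 − n/N)·s²/n ≤ D requires n ≥ n₀/(1 + n₀/N) = 1091.1565/(1 + 1091.1565/74257) = 1075.3549.
Rounding up, n = 1076.

1076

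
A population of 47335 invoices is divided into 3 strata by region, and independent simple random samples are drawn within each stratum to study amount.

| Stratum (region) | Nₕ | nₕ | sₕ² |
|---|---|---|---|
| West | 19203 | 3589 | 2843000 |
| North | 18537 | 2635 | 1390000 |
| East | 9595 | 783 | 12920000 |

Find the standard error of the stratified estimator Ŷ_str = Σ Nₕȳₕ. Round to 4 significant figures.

Var(Ŷ_str) = Σₕ Nₕ²(1 − fₕ)sₕ²/nₕ.
West: 19203²·(1 − 3589/19203)·2843000/3589 = 2.375126 × 10^11.
North: 18537²·(1 − 2635/18537)·1390000/2635 = 1.554982 × 10^11.
East: 9595²·(1 − 783/9595)·12920000/783 = 1.3951478 × 10^12.
Sum = 1.7881586 × 10^12.
SE = √(1.7881586 × 10^12) = 1.337 × 10^6.

1.337 × 10^6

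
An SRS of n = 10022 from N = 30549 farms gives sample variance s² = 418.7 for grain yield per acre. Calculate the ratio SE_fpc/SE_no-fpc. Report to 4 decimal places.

0.8197

f = n/N = 10022/30549 = 0.32806311.
SE_no-fpc = √(s²/n) = 0.20439689; SE_fpc = √((1−f)s²/n) = 0.16754772.
Ratio = √(1−f) = 0.81971757.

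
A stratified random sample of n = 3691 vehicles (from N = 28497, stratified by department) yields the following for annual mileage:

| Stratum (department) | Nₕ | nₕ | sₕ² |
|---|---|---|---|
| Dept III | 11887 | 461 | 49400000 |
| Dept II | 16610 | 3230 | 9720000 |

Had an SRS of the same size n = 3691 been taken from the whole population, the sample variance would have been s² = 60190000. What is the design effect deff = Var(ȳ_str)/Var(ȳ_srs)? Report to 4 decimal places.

Var(ȳ_str) = Σ Wₕ²(1−fₕ)sₕ²/nₕ with Wₕ = Nₕ/28497:
  Dept III: (11887/28497)²·(1−461/11887)·49400000/461 = 17922.32
  Dept II: (16610/28497)²·(1−3230/16610)·9720000/3230 = 823.55234
  → Var(ȳ_str) = 18745.872.
Var(ȳ_srs) = (1 − 3691/28497)·60190000/3691 = 14195.082.
deff = 18745.872 / 14195.082 = 1.3206.

1.3206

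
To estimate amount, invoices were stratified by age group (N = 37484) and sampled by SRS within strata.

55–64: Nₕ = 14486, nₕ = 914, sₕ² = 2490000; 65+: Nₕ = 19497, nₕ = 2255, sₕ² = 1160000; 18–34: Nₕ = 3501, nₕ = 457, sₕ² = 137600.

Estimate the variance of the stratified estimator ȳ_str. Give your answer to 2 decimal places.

506.56

Var(ȳ_str) = Σₕ Wₕ²(1 − fₕ)sₕ²/nₕ with Wₕ = Nₕ/N, N = 37484.
55–64: Wₕ = 0.38645822; term = 0.38645822²·(1 − 0.06309540)·2490000/914 = 381.20064.
65+: Wₕ = 0.52014193; term = 0.52014193²·(1 − 0.11565882)·1160000/2255 = 123.07647.
18–34: Wₕ = 0.09339985; term = 0.09339985²·(1 − 0.13053413)·137600/457 = 2.2837425.
Sum = 506.56085.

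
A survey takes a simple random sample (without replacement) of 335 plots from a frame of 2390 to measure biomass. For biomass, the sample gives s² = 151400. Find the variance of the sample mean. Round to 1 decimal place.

Under SRS without replacement, Var(ȳ) = (1 − f)·s²/n with f = n/N = 335/2390 = 0.14016736.
Var(ȳ) = (1 − 0.14016736)·151400/335 = 0.85983264·451.9403 = 388.59302.

388.6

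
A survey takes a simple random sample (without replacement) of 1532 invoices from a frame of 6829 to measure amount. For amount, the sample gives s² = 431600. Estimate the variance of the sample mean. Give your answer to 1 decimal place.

218.5

Under SRS without replacement, Var(ȳ) = (1 − f)·s²/n with f = n/N = 1532/6829 = 0.22433738.
Var(ȳ) = (1 − 0.22433738)·431600/1532 = 0.77566262·281.72324 = 218.52218.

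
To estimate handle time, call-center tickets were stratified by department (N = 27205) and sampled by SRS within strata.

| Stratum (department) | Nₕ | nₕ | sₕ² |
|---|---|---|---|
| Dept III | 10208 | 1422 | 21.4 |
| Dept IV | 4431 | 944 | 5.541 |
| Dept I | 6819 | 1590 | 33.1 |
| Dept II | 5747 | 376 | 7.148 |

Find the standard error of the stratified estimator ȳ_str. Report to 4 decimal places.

0.0612

Var(ȳ_str) = Σₕ Wₕ²(1 − fₕ)sₕ²/nₕ with Wₕ = Nₕ/N, N = 27205.
Dept III: Wₕ = 0.37522514; term = 0.37522514²·(1 − 0.13930251)·21.4/1422 = 0.0018236798.
Dept IV: Wₕ = 0.16287447; term = 0.16287447²·(1 − 0.21304446)·5.541/944 = 1.2253845 × 10^-4.
Dept I: Wₕ = 0.25065245; term = 0.25065245²·(1 − 0.23317202)·33.1/1590 = 0.0010029349.
Dept II: Wₕ = 0.21124793; term = 0.21124793²·(1 − 0.06542544)·7.148/376 = 7.9285832 × 10^-4.
Sum = 0.0037420115.
SE = √(0.0037420115) = 0.0612.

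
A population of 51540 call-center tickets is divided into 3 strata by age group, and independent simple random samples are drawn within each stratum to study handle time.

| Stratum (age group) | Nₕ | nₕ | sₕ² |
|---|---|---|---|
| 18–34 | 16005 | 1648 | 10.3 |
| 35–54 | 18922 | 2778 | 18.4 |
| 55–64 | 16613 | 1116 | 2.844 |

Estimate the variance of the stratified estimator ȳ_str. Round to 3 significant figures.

0.00155

Var(ȳ_str) = Σₕ Wₕ²(1 − fₕ)sₕ²/nₕ with Wₕ = Nₕ/N, N = 51540.
18–34: Wₕ = 0.31053551; term = 0.31053551²·(1 − 0.10296782)·10.3/1648 = 5.4064298 × 10^-4.
35–54: Wₕ = 0.36713232; term = 0.36713232²·(1 − 0.14681323)·18.4/2778 = 7.6168419 × 10^-4.
55–64: Wₕ = 0.32233217; term = 0.32233217²·(1 − 0.06717631)·2.844/1116 = 2.4698596 × 10^-4.
Sum = 0.0015493131.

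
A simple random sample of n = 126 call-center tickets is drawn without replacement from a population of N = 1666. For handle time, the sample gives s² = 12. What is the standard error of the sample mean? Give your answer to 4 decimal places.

Under SRS without replacement, Var(ȳ) = (1 − f)·s²/n with f = n/N = 126/1666 = 0.07563025.
Var(ȳ) = (1 − 0.07563025)·12/126 = 0.92436975·0.095238095 = 0.088035214.
SE(ȳ) = √(0.088035214) = 0.2967.

0.2967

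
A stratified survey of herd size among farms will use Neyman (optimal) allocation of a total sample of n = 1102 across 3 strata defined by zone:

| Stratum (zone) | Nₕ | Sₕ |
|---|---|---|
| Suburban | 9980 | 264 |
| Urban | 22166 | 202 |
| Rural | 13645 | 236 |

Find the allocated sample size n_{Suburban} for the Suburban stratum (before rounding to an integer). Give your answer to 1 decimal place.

281.0

Neyman allocation: nₕ = n·NₕSₕ / Σⱼ NⱼSⱼ.
Σ NⱼSⱼ = 9980·264 + 22166·202 + 13645·236 = 1.0332472 × 10^7.
n_{Suburban} = 1102·9980·264 / (1.0332472 × 10^7) = 281.0.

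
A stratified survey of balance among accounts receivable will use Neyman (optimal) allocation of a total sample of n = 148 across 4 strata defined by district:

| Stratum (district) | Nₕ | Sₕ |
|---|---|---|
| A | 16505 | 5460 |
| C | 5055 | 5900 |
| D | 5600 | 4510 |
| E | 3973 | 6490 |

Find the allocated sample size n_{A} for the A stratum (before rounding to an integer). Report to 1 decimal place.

78.0

Neyman allocation: nₕ = n·NₕSₕ / Σⱼ NⱼSⱼ.
Σ NⱼSⱼ = 16505·5460 + 5055·5900 + 5600·4510 + 3973·6490 = 1.7098257 × 10^8.
n_{A} = 148·16505·5460 / (1.7098257 × 10^8) = 78.0.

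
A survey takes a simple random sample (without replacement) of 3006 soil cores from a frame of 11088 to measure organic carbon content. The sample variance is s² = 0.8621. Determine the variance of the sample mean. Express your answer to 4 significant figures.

2.090 × 10^-4

Under SRS without replacement, Var(ȳ) = (1 − f)·s²/n with f = n/N = 3006/11088 = 0.27110390.
Var(ȳ) = (1 − 0.27110390)·0.8621/3006 = 0.72889610·2.8679308 × 10^-4 = 2.0904236 × 10^-4.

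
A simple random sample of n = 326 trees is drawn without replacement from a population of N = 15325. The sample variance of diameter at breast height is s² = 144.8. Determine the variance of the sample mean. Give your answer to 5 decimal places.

0.43472

Under SRS without replacement, Var(ȳ) = (1 − f)·s²/n with f = n/N = 326/15325 = 0.02127243.
Var(ȳ) = (1 − 0.02127243)·144.8/326 = 0.97872757·0.44417178 = 0.43472317.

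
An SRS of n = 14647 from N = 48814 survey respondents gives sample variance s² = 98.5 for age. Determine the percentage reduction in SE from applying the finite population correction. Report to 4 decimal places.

f = n/N = 14647/48814 = 0.30005736.
SE_no-fpc = √(s²/n) = 0.08200565; SE_fpc = √((1−f)s²/n) = 0.068608038.
Ratio = √(1−f) = 0.83662575. Reduction = 100·(1 − 0.83662575) = 16.3374%.

16.3374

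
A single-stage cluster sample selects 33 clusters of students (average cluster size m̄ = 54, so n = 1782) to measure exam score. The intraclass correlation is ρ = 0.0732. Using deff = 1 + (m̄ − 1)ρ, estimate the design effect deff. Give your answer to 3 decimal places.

4.880

deff = 1 + (54 − 1)·0.0732 = 1 + 3.8796 = 4.8796.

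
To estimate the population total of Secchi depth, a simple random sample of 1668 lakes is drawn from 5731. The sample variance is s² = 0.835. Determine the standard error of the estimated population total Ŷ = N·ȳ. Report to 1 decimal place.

108.0

Var(Ŷ) = N²·Var(ȳ) = N²·(1 − n/N)·s²/n.
f = 1668/5731 = 0.29104868; Var(ȳ) = 0.70895132·0.835/1668 = 3.5490069 × 10^-4.
Var(Ŷ) = 5731² · (3.5490069 × 10^-4) = 11656.486.
SE(Ŷ) = √(11656.486) = 108.0.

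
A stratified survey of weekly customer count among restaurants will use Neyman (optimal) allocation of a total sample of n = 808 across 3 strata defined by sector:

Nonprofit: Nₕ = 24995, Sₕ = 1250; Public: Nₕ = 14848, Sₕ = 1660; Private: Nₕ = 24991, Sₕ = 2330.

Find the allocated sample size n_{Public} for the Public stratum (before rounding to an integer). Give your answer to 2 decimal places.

Neyman allocation: nₕ = n·NₕSₕ / Σⱼ NⱼSⱼ.
Σ NⱼSⱼ = 24995·1250 + 14848·1660 + 24991·2330 = 1.1412046 × 10^8.
n_{Public} = 808·14848·1660 / (1.1412046 × 10^8) = 174.51.

174.51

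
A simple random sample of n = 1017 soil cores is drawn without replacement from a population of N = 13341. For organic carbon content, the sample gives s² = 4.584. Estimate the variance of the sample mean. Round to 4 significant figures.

Under SRS without replacement, Var(ȳ) = (1 − f)·s²/n with f = n/N = 1017/13341 = 0.07623117.
Var(ȳ) = (1 − 0.07623117)·4.584/1017 = 0.92376883·0.0045073746 = 0.0041637722.

0.004164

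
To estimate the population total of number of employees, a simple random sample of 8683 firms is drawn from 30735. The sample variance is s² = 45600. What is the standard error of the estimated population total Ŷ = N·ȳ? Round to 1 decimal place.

Var(Ŷ) = N²·Var(ȳ) = N²·(1 − n/N)·s²/n.
f = 8683/30735 = 0.28251179; Var(ȳ) = 0.71748821·45600/8683 = 3.7679906.
Var(Ŷ) = 30735² · 3.7679906 = 3.5593955 × 10^9.
SE(Ŷ) = √(3.5593955 × 10^9) = 59660.7.

59660.7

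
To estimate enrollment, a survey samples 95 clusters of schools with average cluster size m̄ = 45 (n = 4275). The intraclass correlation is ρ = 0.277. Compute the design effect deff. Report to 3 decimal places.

13.188

deff = 1 + (45 − 1)·0.277 = 1 + 12.188 = 13.188.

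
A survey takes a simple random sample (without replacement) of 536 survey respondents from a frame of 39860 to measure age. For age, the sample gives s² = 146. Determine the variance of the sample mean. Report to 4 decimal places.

Under SRS without replacement, Var(ȳ) = (1 − f)·s²/n with f = n/N = 536/39860 = 0.01344706.
Var(ȳ) = (1 − 0.01344706)·146/536 = 0.98655294·0.27238806 = 0.26872524.

0.2687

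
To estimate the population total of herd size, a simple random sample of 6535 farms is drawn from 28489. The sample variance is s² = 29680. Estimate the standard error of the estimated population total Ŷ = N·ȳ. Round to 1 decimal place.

Var(Ŷ) = N²·Var(ȳ) = N²·(1 − n/N)·s²/n.
f = 6535/28489 = 0.22938678; Var(ȳ) = 0.77061322·29680/6535 = 3.4998929.
Var(Ŷ) = 28489² · 3.4998929 = 2.840594 × 10^9.
SE(Ŷ) = √(2.840594 × 10^9) = 53297.2.

53297.2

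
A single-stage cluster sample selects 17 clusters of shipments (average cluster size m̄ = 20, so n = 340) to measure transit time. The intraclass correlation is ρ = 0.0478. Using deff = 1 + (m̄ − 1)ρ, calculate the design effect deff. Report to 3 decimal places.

deff = 1 + (20 − 1)·0.0478 = 1 + 0.9082 = 1.9082.

1.908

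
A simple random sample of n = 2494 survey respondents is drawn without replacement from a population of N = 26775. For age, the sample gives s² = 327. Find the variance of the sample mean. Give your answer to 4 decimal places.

Under SRS without replacement, Var(ȳ) = (1 − f)·s²/n with f = n/N = 2494/26775 = 0.09314659.
Var(ȳ) = (1 − 0.09314659)·327/2494 = 0.90685341·0.13111468 = 0.11890179.

0.1189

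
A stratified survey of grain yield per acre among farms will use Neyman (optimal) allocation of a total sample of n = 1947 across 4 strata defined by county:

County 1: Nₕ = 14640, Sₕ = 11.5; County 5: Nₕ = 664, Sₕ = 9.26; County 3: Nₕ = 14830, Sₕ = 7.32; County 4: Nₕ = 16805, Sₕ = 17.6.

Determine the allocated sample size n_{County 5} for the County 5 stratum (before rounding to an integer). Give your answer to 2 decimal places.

Neyman allocation: nₕ = n·NₕSₕ / Σⱼ NⱼSⱼ.
Σ NⱼSⱼ = 14640·11.5 + 664·9.26 + 14830·7.32 + 16805·17.6 = 578832.24.
n_{County 5} = 1947·664·9.26 / 578832.24 = 20.68.

20.68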